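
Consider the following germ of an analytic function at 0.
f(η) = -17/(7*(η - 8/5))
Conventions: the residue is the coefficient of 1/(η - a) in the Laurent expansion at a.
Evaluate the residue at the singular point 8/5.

At the order-1 pole 8/5 set g(η) = (η - (8/5))*f(η) = -17/7.
Simple pole: residue = g(a) at a = 8/5, which is -17/7.

The residue is -17/7.


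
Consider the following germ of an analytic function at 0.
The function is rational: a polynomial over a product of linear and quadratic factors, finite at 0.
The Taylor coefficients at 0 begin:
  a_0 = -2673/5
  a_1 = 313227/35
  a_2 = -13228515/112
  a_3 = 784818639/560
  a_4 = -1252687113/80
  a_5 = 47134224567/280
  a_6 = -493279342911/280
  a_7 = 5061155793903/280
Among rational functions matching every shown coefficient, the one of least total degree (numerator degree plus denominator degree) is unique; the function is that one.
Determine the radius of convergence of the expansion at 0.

The radius of convergence is 1/9.

No rational of total degree below 6 reproduces all 8 coefficients; solving the [2/4] Pade equations on them gives f(d) = (-37*d**2/16 - 12*d/7 - 33/5)/((d + 1/9)**2*(d**2 - d + 1)), whose expansion matches every shown term.
Denominator factor (d + 1/9)^2: pole of order 2 at -1/9, modulus 1/9.
Denominator factor (d**2 - d + 1): discriminant -3, complex-conjugate roots (1/2) + ((1/2)*sqrt(3))*i and (1/2) - ((1/2)*sqrt(3))*i; poles of order 1, moduli 1 and 1.
The radius of convergence is the smallest modulus among the singular points: 1/9.


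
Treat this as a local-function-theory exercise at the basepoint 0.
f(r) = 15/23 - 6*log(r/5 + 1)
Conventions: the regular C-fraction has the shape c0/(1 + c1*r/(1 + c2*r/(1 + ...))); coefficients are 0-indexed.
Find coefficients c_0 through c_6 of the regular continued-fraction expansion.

The regular C-fraction coefficients are [15/23, 46/25, -87/50, -1/522, 133/1305, 87/3325, 491/6650].

Taylor coefficients (expand at 0): a_0 = 15/23, a_1 = -6/5, a_2 = 3/25, a_3 = -2/125, a_4 = 3/1250, a_5 = -6/15625, a_6 = 1/15625.
c0 = a_0 = 15/23. Peel one level at a time: if S = 1 + c*r/S' with S'(0) = 1, then c is the r-coefficient of S and S' = c*r/(S - 1).
S_1 = c0/f = 1 + (46/25)*r + (2001/625)*r^2 + ...; c1 = 46/25.
S_2 = c1*r/(S_1 - 1) = 1 + (-87/50)*r + (-1/300)*r^2 + ...; c2 = -87/50.
S_3 = c2*r/(S_2 - 1) = 1 + (-1/522)*r + (133/681210)*r^2 + ...; c3 = -1/522.
S_4 = c3*r/(S_3 - 1) = 1 + (133/1305)*r + (-1/375)*r^2 + ...; c4 = 133/1305.
S_5 = c4*r/(S_4 - 1) = 1 + (87/3325)*r + (-42717/22111250)*r^2 + ...; c5 = 87/3325.
S_6 = c5*r/(S_5 - 1) = 1 + (491/6650)*r + ...; c6 = 491/6650.


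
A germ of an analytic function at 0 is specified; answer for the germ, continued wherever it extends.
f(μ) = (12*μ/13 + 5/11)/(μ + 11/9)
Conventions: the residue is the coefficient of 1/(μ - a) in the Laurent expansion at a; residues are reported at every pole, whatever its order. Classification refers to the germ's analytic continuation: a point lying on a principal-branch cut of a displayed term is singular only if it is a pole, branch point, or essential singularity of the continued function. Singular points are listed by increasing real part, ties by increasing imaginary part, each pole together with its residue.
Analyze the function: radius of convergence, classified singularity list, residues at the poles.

Radius of convergence at 0: 11/9.
At -11/9: a pole of order 1; residue -289/429.

Denominator factor (μ + 11/9): pole of order 1 at -11/9, modulus 11/9.
The radius of convergence is the smallest modulus among the singular points: 11/9.
At the order-1 pole -11/9 set g(μ) = (μ - (-11/9))*f(μ) = 12*μ/13 + 5/11.
Simple pole: residue = g(a) at a = -11/9, which is -289/429.


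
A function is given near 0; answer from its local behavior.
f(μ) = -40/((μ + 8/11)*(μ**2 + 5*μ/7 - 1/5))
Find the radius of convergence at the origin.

Denominator factor (μ + 8/11): pole of order 1 at -8/11, modulus 8/11.
Denominator factor (μ**2 + 5*μ/7 - 1/5): discriminant 321/245, real irrational roots -5/14 + (1/70)*sqrt(1605) and -5/14 - (1/70)*sqrt(1605); poles of order 1, moduli -5/14 + (1/70)*sqrt(1605) and 5/14 + (1/70)*sqrt(1605).
The radius of convergence is the smallest modulus among the singular points: -5/14 + (1/70)*sqrt(1605).

The radius of convergence is -5/14 + (1/70)*sqrt(1605).


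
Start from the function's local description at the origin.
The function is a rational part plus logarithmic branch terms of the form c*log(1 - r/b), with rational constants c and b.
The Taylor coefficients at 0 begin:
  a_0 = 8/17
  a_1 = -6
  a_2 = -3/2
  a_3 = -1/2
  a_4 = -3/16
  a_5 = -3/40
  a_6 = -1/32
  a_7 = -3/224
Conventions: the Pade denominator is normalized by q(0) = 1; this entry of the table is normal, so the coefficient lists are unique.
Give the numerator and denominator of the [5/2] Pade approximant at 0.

Taylor coefficients needed (read off): a_0 = 8/17, a_1 = -6, a_2 = -3/2, a_3 = -1/2, a_4 = -3/16, a_5 = -3/40, a_6 = -1/32, a_7 = -3/224.
Write the denominator as Q(r) = 1 + q1*r + q2*r^2. Requiring Q*f - P = O(r^8) with deg P <= 5 kills the coefficients of r^6..r^7 in Q*f:
  r^6: a_6 + q1*a_5 + q2*a_4 = 0, i.e. -1/32 + (-3/40)*q1 + (-3/16)*q2 = 0.
  r^7: a_7 + q1*a_6 + q2*a_5 = 0, i.e. -3/224 + (-1/32)*q1 + (-3/40)*q2 = 0.
Solving this linear system: q1 = -5/7, q2 = 5/42.
The numerator is Q*f truncated at degree 5: P0 = a_0 = 8/17; P1 = a_1 + q1*a_0 = -754/119; P2 = a_2 + q1*a_1 + q2*a_0 = 2029/714; P3 = a_3 + q1*a_2 + q2*a_1 = -1/7; P4 = a_4 + q1*a_3 + q2*a_2 = -1/112; P5 = a_5 + q1*a_4 + q2*a_3 = -1/1680.

The Pade approximant has numerator coefficients [8/17, -754/119, 2029/714, -1/7, -1/112, -1/1680]; denominator coefficients [1, -5/7, 5/42].


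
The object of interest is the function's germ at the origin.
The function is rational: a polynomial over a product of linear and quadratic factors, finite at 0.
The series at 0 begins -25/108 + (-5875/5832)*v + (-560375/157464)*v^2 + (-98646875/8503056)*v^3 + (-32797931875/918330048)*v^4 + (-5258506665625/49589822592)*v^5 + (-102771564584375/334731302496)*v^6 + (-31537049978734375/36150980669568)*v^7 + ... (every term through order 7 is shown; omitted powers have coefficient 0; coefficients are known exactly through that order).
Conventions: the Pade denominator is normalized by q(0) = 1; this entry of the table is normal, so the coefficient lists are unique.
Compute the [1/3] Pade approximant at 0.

The Pade approximant has numerator coefficients [-25/108, 125/198]; denominator coefficients [1, -4205/594, 18335/1188, -1825/216].

Taylor coefficients needed (read off): a_0 = -25/108, a_1 = -5875/5832, a_2 = -560375/157464, a_3 = -98646875/8503056, a_4 = -32797931875/918330048.
Write the denominator as Q(v) = 1 + q1*v + q2*v^2 + q3*v^3. Requiring Q*f - P = O(v^5) with deg P <= 1 kills the coefficients of v^2..v^4 in Q*f:
  v^2: a_2 + q1*a_1 + q2*a_0 = 0, i.e. -560375/157464 + (-5875/5832)*q1 + (-25/108)*q2 = 0.
  v^3: a_3 + q1*a_2 + q2*a_1 + q3*a_0 = 0, i.e. -98646875/8503056 + (-560375/157464)*q1 + (-5875/5832)*q2 + (-25/108)*q3 = 0.
  v^4: a_4 + q1*a_3 + q2*a_2 + q3*a_1 = 0, i.e. -32797931875/918330048 + (-98646875/8503056)*q1 + (-560375/157464)*q2 + (-5875/5832)*q3 = 0.
Solving this linear system: q1 = -4205/594, q2 = 18335/1188, q3 = -1825/216.
The numerator is Q*f truncated at degree 1: P0 = a_0 = -25/108; P1 = a_1 + q1*a_0 = 125/198.


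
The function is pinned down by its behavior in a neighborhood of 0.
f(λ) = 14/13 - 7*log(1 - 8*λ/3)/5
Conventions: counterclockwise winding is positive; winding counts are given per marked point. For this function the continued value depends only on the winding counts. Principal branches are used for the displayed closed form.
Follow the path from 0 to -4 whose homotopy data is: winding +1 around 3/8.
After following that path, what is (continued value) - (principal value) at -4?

The rational part is single-valued and drops out of the difference; each branch term changes only by its own monodromy.
(-7/5)*log(1 - λ/(3/8)): each positive loop around 3/8 adds 2*pi*i to the log, so winding +1 contributes (-7/5)*(1)*2*pi*i = -(14/5)*pi*i.
Summing the contributions at λ = -4 gives -(14/5)*pi*i.

Continued minus principal equals -(14/5)*pi*i.


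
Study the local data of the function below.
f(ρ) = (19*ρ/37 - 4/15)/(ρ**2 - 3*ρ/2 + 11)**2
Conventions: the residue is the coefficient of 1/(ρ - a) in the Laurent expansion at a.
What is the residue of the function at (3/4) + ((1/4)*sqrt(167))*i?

The factor ρ**2 - 3*ρ/2 + 11 splits as (ρ - a)(ρ - a') with a = (3/4) + ((1/4)*sqrt(167))*i, a' = (3/4) - ((1/4)*sqrt(167))*i. At the order-2 pole a set g(ρ) = (ρ - a)^2*f(ρ) = [19*ρ/37 - 4/15] / (ρ - a')^2.
Order-2 pole: residue = g'(a); g'((3/4) + ((1/4)*sqrt(167))*i) = -((1052/15478395)*sqrt(167))*i, so the residue is -((1052/15478395)*sqrt(167))*i.

The residue is -((1052/15478395)*sqrt(167))*i.


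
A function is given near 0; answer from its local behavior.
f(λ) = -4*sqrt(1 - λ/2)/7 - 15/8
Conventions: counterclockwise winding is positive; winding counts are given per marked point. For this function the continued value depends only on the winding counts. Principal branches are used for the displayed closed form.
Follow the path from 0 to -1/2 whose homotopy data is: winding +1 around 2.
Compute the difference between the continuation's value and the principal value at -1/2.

The rational part is single-valued and drops out of the difference; each branch term changes only by its own monodromy.
(-4/7)*sqrt(1 - λ/(2)): winding +1 is odd, the square root flips sign, contributing -2*(-4/7)*sqrt(1 - (-1/2)/(2)) = -2*(-4/7)*sqrt(5/4) = (4/7)*sqrt(5).
Summing the contributions at λ = -1/2 gives (4/7)*sqrt(5).

Continued minus principal equals (4/7)*sqrt(5).


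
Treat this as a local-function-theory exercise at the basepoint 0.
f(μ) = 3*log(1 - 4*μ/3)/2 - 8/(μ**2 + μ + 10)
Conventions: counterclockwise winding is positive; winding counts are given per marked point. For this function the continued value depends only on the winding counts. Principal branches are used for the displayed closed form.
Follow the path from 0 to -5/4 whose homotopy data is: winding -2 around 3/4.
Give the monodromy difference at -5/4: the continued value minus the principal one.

Continued minus principal equals -(6)*pi*i.

The rational part is single-valued and drops out of the difference; each branch term changes only by its own monodromy.
(3/2)*log(1 - μ/(3/4)): each positive loop around 3/4 adds 2*pi*i to the log, so winding -2 contributes (3/2)*(-2)*2*pi*i = -(6)*pi*i.
Summing the contributions at μ = -5/4 gives -(6)*pi*i.


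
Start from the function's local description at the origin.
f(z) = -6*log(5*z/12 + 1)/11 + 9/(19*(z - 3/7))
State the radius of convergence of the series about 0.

Denominator factor (z - 3/7): pole of order 1 at 3/7, modulus 3/7.
Branch term (-6/11)*log(1 - z/(-12/5)): its argument vanishes at z = -12/5, a logarithmic branch point, modulus 12/5.
The radius of convergence is the smallest modulus among the singular points: 3/7.

The radius of convergence is 3/7.


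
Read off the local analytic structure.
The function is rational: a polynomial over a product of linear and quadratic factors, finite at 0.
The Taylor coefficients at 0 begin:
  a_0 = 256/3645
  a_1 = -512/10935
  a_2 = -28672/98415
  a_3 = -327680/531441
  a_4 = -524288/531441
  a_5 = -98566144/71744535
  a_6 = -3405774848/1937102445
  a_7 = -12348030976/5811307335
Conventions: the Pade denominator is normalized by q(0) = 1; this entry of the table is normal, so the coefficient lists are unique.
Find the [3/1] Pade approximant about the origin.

The Pade approximant has numerator coefficients [256/3645, -8704/54675, -106496/492075, -1998848/13286025]; denominator coefficients [1, -8/5].

Taylor coefficients needed (read off): a_0 = 256/3645, a_1 = -512/10935, a_2 = -28672/98415, a_3 = -327680/531441, a_4 = -524288/531441.
Write the denominator as Q(η) = 1 + q1*η. Requiring Q*f - P = O(η^5) with deg P <= 3 kills the coefficients of η^4..η^4 in Q*f:
  η^4: a_4 + q1*a_3 = 0, i.e. -524288/531441 + (-327680/531441)*q1 = 0.
Solving this linear system: q1 = -8/5.
The numerator is Q*f truncated at degree 3: P0 = a_0 = 256/3645; P1 = a_1 + q1*a_0 = -8704/54675; P2 = a_2 + q1*a_1 = -106496/492075; P3 = a_3 + q1*a_2 = -1998848/13286025.


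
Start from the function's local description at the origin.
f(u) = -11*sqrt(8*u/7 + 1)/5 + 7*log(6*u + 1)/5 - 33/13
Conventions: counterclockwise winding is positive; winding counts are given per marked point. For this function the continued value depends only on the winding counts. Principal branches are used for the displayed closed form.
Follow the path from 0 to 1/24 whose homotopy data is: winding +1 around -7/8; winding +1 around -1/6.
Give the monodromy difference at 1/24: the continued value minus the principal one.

The rational part is single-valued and drops out of the difference; each branch term changes only by its own monodromy.
(7/5)*log(1 - u/(-1/6)): each positive loop around -1/6 adds 2*pi*i to the log, so winding +1 contributes (7/5)*(1)*2*pi*i = (14/5)*pi*i.
(-11/5)*sqrt(1 - u/(-7/8)): winding +1 is odd, the square root flips sign, contributing -2*(-11/5)*sqrt(1 - (1/24)/(-7/8)) = -2*(-11/5)*sqrt(22/21) = (22/105)*sqrt(462).
Summing the contributions at u = 1/24 gives ((22/105)*sqrt(462)) + ((14/5)*pi)*i.

Continued minus principal equals ((22/105)*sqrt(462)) + ((14/5)*pi)*i.


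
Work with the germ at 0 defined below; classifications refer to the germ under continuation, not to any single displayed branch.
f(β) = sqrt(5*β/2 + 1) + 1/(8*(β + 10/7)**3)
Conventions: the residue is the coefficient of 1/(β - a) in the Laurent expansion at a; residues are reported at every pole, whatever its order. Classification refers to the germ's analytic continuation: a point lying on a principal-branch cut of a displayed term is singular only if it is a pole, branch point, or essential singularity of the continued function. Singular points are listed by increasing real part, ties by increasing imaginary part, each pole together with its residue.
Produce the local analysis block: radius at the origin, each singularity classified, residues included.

Radius of convergence at 0: 2/5.
At -10/7: a pole of order 3; residue 0.
At -2/5: an algebraic (square-root) branch point.

Denominator factor (β + 10/7)^3: pole of order 3 at -10/7, modulus 10/7.
Branch term (1)*sqrt(1 - β/(-2/5)): its argument vanishes at β = -2/5, a square-root branch point, modulus 2/5.
The radius of convergence is the smallest modulus among the singular points: 2/5.
The branch term is analytic at -10/7 and contributes nothing to the residue; only the rational part matters.
At the order-3 pole -10/7 set g(β) = (β - (-10/7))^3*(rational part) = 1/8.
Order-3 pole: residue = g''(a)/2; g''(-10/7) = 0, so the residue is 0.
List the singular points by increasing real part (a conjugate pair: the negative imaginary part first).


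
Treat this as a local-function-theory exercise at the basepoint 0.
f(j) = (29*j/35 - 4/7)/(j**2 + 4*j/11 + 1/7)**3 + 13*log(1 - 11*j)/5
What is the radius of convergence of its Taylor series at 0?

The radius of convergence is 1/11.

Denominator factor (j**2 + 4*j/11 + 1/7)^3: discriminant -372/847, complex-conjugate roots (-2/11) + ((1/77)*sqrt(651))*i and (-2/11) - ((1/77)*sqrt(651))*i; poles of order 3, moduli (1/7)*sqrt(7) and (1/7)*sqrt(7).
Branch term (13/5)*log(1 - j/(1/11)): its argument vanishes at j = 1/11, a logarithmic branch point, modulus 1/11.
The radius of convergence is the smallest modulus among the singular points: 1/11.


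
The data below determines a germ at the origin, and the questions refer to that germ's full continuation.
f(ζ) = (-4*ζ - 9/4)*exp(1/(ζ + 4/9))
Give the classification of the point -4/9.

The exponent 1/(ζ - (-4/9)) has a pole at -4/9, so exp(1/(ζ - (-4/9))) takes every nonzero value near it: an essential singularity (not a pole of any order).

The point is an essential singularity.


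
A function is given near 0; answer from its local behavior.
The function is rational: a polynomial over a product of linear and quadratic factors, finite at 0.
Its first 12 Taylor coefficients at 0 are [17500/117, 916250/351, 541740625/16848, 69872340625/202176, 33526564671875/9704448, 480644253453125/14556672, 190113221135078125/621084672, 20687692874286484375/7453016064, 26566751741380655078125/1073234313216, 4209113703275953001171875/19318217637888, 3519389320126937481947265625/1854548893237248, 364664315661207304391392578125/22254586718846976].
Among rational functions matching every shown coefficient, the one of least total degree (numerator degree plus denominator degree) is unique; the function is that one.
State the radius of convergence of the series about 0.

The radius of convergence is 11/24 - (1/120)*sqrt(1585).

No rational of total degree below 10 reproduces all 12 coefficients; solving the [2/8] Pade equations on them gives f(ψ) = (5*ψ**2/6 - ψ + 28/13)/((ψ**2 - 11*ψ/12 + 1/10)**2*(ψ**2 + ψ/4 + 6/5)**2), whose expansion matches every shown term.
Denominator factor (ψ**2 + ψ/4 + 6/5)^2: discriminant -379/80, complex-conjugate roots (-1/8) + ((1/40)*sqrt(1895))*i and (-1/8) - ((1/40)*sqrt(1895))*i; poles of order 2, moduli (1/5)*sqrt(30) and (1/5)*sqrt(30).
Denominator factor (ψ**2 - 11*ψ/12 + 1/10)^2: discriminant 317/720, real irrational roots 11/24 + (1/120)*sqrt(1585) and 11/24 - (1/120)*sqrt(1585); poles of order 2, moduli 11/24 + (1/120)*sqrt(1585) and 11/24 - (1/120)*sqrt(1585).
The radius of convergence is the smallest modulus among the singular points: 11/24 - (1/120)*sqrt(1585).


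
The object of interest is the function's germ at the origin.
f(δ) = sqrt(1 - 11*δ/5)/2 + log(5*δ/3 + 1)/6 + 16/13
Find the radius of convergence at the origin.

Branch term (1/6)*log(1 - δ/(-3/5)): its argument vanishes at δ = -3/5, a logarithmic branch point, modulus 3/5.
Branch term (1/2)*sqrt(1 - δ/(5/11)): its argument vanishes at δ = 5/11, a square-root branch point, modulus 5/11.
The radius of convergence is the smallest modulus among the singular points: 5/11.

The radius of convergence is 5/11.


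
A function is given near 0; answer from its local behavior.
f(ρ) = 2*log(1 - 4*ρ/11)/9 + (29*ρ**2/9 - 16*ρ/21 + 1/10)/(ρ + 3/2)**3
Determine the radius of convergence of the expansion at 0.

The radius of convergence is 3/2.

Denominator factor (ρ + 3/2)^3: pole of order 3 at -3/2, modulus 3/2.
Branch term (2/9)*log(1 - ρ/(11/4)): its argument vanishes at ρ = 11/4, a logarithmic branch point, modulus 11/4.
The radius of convergence is the smallest modulus among the singular points: 3/2.


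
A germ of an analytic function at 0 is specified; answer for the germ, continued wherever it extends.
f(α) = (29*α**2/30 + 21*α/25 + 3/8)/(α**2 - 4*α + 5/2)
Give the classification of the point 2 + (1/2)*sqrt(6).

The denominator factor α**2 - 4*α + 5/2 vanishes at 2 + (1/2)*sqrt(6) and appears to the power 1; the numerator there equals 4423/600 + (353/150)*sqrt(6), nonzero, and no other factor vanishes.
Hence a pole whose order is the multiplicity, 1.

The point is a pole of order 1.


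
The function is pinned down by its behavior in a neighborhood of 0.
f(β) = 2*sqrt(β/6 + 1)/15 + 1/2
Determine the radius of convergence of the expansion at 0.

The radius of convergence is 6.

Branch term (2/15)*sqrt(1 - β/(-6)): its argument vanishes at β = -6, a square-root branch point, modulus 6.
The radius of convergence is the smallest modulus among the singular points: 6.


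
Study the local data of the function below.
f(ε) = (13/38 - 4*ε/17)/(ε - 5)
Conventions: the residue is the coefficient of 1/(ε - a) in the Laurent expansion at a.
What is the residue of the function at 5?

The residue is -539/646.

At the order-1 pole 5 set g(ε) = (ε - (5))*f(ε) = 13/38 - 4*ε/17.
Simple pole: residue = g(a) at a = 5, which is -539/646.


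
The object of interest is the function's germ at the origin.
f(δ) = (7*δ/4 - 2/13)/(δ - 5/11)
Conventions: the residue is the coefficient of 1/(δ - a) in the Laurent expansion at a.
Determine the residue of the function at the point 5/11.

At the order-1 pole 5/11 set g(δ) = (δ - (5/11))*f(δ) = 7*δ/4 - 2/13.
Simple pole: residue = g(a) at a = 5/11, which is 367/572.

The residue is 367/572.


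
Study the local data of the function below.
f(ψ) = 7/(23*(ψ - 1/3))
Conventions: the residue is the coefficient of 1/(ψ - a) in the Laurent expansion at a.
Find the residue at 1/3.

At the order-1 pole 1/3 set g(ψ) = (ψ - (1/3))*f(ψ) = 7/23.
Simple pole: residue = g(a) at a = 1/3, which is 7/23.

The residue is 7/23.


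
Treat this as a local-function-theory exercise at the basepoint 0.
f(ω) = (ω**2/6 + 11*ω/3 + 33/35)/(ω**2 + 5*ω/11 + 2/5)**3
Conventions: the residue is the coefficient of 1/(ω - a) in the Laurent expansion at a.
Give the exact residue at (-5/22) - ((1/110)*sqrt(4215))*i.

The factor ω**2 + 5*ω/11 + 2/5 splits as (ω - a)(ω - a') with a = (-5/22) - ((1/110)*sqrt(4215))*i, a' = (-5/22) + ((1/110)*sqrt(4215))*i. At the order-3 pole a set g(ω) = (ω - a)^3*f(ω) = [ω**2/6 + 11*ω/3 + 33/35] / (ω - a')^3.
Order-3 pole: residue = g''(a)/2; g''((-5/22) - ((1/110)*sqrt(4215))*i) = ((15499495/1397846583)*sqrt(4215))*i, so the residue is ((15499495/2795693166)*sqrt(4215))*i.

The residue is ((15499495/2795693166)*sqrt(4215))*i.


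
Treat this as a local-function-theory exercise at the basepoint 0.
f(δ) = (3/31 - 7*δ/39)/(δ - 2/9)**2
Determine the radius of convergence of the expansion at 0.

The radius of convergence is 2/9.

Denominator factor (δ - 2/9)^2: pole of order 2 at 2/9, modulus 2/9.
The radius of convergence is the smallest modulus among the singular points: 2/9.


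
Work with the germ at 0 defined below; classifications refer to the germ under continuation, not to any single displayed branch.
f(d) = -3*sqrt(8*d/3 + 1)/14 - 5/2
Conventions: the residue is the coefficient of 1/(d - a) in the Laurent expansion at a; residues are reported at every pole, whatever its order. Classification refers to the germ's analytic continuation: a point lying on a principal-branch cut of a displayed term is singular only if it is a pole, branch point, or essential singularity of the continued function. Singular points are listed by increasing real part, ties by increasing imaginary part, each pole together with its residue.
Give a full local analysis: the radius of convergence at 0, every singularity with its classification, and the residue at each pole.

Radius of convergence at 0: 3/8.
At -3/8: an algebraic (square-root) branch point.

Branch term (-3/14)*sqrt(1 - d/(-3/8)): its argument vanishes at d = -3/8, a square-root branch point, modulus 3/8.
The radius of convergence is the smallest modulus among the singular points: 3/8.


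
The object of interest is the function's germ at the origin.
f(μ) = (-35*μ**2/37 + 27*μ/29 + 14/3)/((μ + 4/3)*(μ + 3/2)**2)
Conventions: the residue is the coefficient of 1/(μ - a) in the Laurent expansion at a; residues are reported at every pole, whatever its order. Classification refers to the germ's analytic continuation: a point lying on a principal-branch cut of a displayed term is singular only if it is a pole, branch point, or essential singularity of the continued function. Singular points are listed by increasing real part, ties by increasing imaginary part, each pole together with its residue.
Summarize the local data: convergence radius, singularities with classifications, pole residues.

Denominator factor (μ + 4/3): pole of order 1 at -4/3, modulus 4/3.
Denominator factor (μ + 3/2)^2: pole of order 2 at -3/2, modulus 3/2.
The radius of convergence is the smallest modulus among the singular points: 4/3.
At the order-2 pole -3/2 set g(μ) = (μ - (-3/2))^2*f(μ) = (-35*μ**2/37 + 27*μ/29 + 14/3)/(μ + 4/3).
Order-2 pole: residue = g'(a); g'(-3/2) = -68367/1073, so the residue is -68367/1073.
At the order-1 pole -4/3 set g(μ) = (μ - (-4/3))*f(μ) = (-35*μ**2/37 + 27*μ/29 + 14/3)/(μ + 3/2)**2.
Simple pole: residue = g(a) at a = -4/3, which is 67352/1073.
List the singular points by increasing real part (a conjugate pair: the negative imaginary part first).

Radius of convergence at 0: 4/3.
At -3/2: a pole of order 2; residue -68367/1073.
At -4/3: a pole of order 1; residue 67352/1073.


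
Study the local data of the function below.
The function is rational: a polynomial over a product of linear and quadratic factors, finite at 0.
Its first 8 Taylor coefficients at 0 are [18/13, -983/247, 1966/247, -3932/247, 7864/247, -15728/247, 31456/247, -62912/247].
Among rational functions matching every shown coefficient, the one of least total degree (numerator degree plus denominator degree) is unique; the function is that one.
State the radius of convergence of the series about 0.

No rational of total degree below 2 reproduces all 8 coefficients; solving the [1/1] Pade equations on them gives f(μ) = (9/13 - 23*μ/38)/(μ + 1/2), whose expansion matches every shown term.
Denominator factor (μ + 1/2): pole of order 1 at -1/2, modulus 1/2.
The radius of convergence is the smallest modulus among the singular points: 1/2.

The radius of convergence is 1/2.


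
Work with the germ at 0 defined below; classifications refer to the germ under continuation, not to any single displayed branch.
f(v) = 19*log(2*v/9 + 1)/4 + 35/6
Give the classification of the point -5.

There is no denominator, hence no pole anywhere.
Branch term log(1 - v/(-9/2)): argument at -5 is -1/9, nonzero, so -5 is not its branch point (a point on a principal cut is still regular for the continued germ).
So the germ continues analytically to -5.

The point is a regular point.


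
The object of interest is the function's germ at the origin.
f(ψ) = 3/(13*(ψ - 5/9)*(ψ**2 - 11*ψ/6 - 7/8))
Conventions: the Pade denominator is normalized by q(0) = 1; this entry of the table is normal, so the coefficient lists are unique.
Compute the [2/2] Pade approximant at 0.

The Pade approximant has numerator coefficients [216/455, 334368/1640275, 139968/1640275]; denominator coefficients [1, 7837/10815, -581384/126175].

Taylor coefficients needed (expand at 0): a_0 = 216/455, a_1 = -2232/15925, a_2 = 1323384/557375, a_3 = -46162808/19508125, a_4 = 25921949288/2048353125.
Write the denominator as Q(ψ) = 1 + q1*ψ + q2*ψ^2. Requiring Q*f - P = O(ψ^5) with deg P <= 2 kills the coefficients of ψ^3..ψ^4 in Q*f:
  ψ^3: a_3 + q1*a_2 + q2*a_1 = 0, i.e. -46162808/19508125 + (1323384/557375)*q1 + (-2232/15925)*q2 = 0.
  ψ^4: a_4 + q1*a_3 + q2*a_2 = 0, i.e. 25921949288/2048353125 + (-46162808/19508125)*q1 + (1323384/557375)*q2 = 0.
Solving this linear system: q1 = 7837/10815, q2 = -581384/126175.
The numerator is Q*f truncated at degree 2: P0 = a_0 = 216/455; P1 = a_1 + q1*a_0 = 334368/1640275; P2 = a_2 + q1*a_1 + q2*a_0 = 139968/1640275.


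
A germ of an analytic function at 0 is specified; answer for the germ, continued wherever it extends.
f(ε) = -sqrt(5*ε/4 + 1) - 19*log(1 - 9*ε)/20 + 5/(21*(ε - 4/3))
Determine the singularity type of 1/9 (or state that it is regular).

The point is a logarithmic branch point.

The term (-19/20)*log(1 - ε/(1/9)) has argument 1 - 1/9/(1/9) = 0 at 1/9: a logarithmic (infinitely-sheeted) branch point; the remaining terms are analytic or single-valued there.


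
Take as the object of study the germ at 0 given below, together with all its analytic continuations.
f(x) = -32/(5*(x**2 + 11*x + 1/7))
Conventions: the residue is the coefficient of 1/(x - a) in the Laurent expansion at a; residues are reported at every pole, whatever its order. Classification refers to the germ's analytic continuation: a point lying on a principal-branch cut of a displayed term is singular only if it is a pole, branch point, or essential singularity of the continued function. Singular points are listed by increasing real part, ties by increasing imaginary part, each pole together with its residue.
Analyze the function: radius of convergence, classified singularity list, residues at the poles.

Radius of convergence at 0: 11/2 - (1/14)*sqrt(5901).
At -11/2 - (1/14)*sqrt(5901): a pole of order 1; residue (32/4215)*sqrt(5901).
At -11/2 + (1/14)*sqrt(5901): a pole of order 1; residue -(32/4215)*sqrt(5901).

Denominator factor (x**2 + 11*x + 1/7): discriminant 843/7, real irrational roots -11/2 + (1/14)*sqrt(5901) and -11/2 - (1/14)*sqrt(5901); poles of order 1, moduli 11/2 - (1/14)*sqrt(5901) and 11/2 + (1/14)*sqrt(5901).
The radius of convergence is the smallest modulus among the singular points: 11/2 - (1/14)*sqrt(5901).
The factor x**2 + 11*x + 1/7 splits as (x - a)(x - a') with a = -11/2 - (1/14)*sqrt(5901), a' = -11/2 + (1/14)*sqrt(5901). At the order-1 pole a set g(x) = (x - a)*f(x) = [-32/5] / (x - a').
Simple pole: residue = g(a) at a = -11/2 - (1/14)*sqrt(5901), which is (32/4215)*sqrt(5901).
The factor x**2 + 11*x + 1/7 splits as (x - a)(x - a') with a = -11/2 + (1/14)*sqrt(5901), a' = -11/2 - (1/14)*sqrt(5901). At the order-1 pole a set g(x) = (x - a)*f(x) = [-32/5] / (x - a').
Simple pole: residue = g(a) at a = -11/2 + (1/14)*sqrt(5901), which is -(32/4215)*sqrt(5901).
List the singular points by increasing real part (a conjugate pair: the negative imaginary part first).


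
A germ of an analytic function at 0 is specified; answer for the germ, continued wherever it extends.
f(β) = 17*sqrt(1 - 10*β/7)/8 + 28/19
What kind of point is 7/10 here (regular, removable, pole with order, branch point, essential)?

The point is an algebraic (square-root) branch point.

The term (17/8)*sqrt(1 - β/(7/10)) has argument 1 - 7/10/(7/10) = 0 at 7/10: a square-root (algebraic, two-sheeted) branch point; the remaining terms are analytic or single-valued there.


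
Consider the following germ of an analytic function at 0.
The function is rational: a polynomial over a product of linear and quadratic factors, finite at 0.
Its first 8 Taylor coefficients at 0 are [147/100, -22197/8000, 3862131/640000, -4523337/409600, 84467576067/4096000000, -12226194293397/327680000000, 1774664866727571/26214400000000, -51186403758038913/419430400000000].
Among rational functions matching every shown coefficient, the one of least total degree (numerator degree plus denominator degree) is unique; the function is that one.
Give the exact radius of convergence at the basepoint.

No rational of total degree below 3 reproduces all 8 coefficients; solving the [0/3] Pade equations on them gives f(γ) = -7/(6*(γ + 5/9)*(γ**2 - γ/8 - 10/7)), whose expansion matches every shown term.
Denominator factor (γ + 5/9): pole of order 1 at -5/9, modulus 5/9.
Denominator factor (γ**2 - γ/8 - 10/7): discriminant 2567/448, real irrational roots 1/16 + (1/112)*sqrt(17969) and 1/16 - (1/112)*sqrt(17969); poles of order 1, moduli 1/16 + (1/112)*sqrt(17969) and -1/16 + (1/112)*sqrt(17969).
The radius of convergence is the smallest modulus among the singular points: 5/9.

The radius of convergence is 5/9.


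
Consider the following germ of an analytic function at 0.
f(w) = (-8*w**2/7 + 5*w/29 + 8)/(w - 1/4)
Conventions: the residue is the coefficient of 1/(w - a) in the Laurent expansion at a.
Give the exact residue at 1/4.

At the order-1 pole 1/4 set g(w) = (w - (1/4))*f(w) = -8*w**2/7 + 5*w/29 + 8.
Simple pole: residue = g(a) at a = 1/4, which is 6473/812.

The residue is 6473/812.


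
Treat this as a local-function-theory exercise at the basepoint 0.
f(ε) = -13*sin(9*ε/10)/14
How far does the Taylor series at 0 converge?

The radius of convergence is infinite.

The factor sin(9*ε/10) is entire and contributes no finite singular point.
The polynomial part has no poles.
No finite singular points: the Taylor series at 0 converges everywhere.


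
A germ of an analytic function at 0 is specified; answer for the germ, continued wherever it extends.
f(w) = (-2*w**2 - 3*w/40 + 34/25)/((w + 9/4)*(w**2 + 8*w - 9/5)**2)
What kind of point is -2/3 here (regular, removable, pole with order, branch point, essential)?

Denominator factors: w**2 + 8*w - 9/5 = -301/45 at w = -2/3; w + 9/4 = 19/12 at w = -2/3 — none vanishes.
So the germ continues analytically to -2/3.

The point is a regular point.


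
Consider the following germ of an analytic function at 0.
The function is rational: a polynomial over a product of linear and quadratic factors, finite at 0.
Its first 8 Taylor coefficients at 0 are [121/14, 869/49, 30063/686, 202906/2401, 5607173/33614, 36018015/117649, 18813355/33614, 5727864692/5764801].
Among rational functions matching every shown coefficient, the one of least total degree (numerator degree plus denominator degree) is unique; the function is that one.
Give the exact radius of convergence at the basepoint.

No rational of total degree below 4 reproduces all 8 coefficients; solving the [1/3] Pade equations on them gives f(k) = (7/2 - 7*k/22)/((k - 7/11)**2*(k + 1)), whose expansion matches every shown term.
Denominator factor (k + 1): pole of order 1 at -1, modulus 1.
Denominator factor (k - 7/11)^2: pole of order 2 at 7/11, modulus 7/11.
The radius of convergence is the smallest modulus among the singular points: 7/11.

The radius of convergence is 7/11.


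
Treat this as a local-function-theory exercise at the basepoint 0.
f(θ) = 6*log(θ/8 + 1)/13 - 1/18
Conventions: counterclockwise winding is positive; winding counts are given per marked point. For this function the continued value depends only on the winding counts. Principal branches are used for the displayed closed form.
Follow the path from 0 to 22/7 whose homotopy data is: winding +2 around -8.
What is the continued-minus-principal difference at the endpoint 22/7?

Continued minus principal equals (24/13)*pi*i.

The rational part is single-valued and drops out of the difference; each branch term changes only by its own monodromy.
(6/13)*log(1 - θ/(-8)): each positive loop around -8 adds 2*pi*i to the log, so winding +2 contributes (6/13)*(2)*2*pi*i = (24/13)*pi*i.
Summing the contributions at θ = 22/7 gives (24/13)*pi*i.


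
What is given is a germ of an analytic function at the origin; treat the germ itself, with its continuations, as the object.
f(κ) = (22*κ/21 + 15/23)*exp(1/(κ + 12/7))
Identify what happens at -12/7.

The point is an essential singularity.

The exponent 1/(κ - (-12/7)) has a pole at -12/7, so exp(1/(κ - (-12/7))) takes every nonzero value near it: an essential singularity (not a pole of any order).


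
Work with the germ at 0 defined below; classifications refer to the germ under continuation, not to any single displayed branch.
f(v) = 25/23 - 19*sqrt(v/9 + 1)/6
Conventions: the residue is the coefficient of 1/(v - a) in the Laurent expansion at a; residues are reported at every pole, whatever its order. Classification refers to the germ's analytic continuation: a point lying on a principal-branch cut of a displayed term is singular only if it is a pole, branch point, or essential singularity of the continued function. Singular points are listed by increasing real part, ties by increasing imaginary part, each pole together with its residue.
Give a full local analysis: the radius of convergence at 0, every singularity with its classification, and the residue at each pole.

Radius of convergence at 0: 9.
At -9: an algebraic (square-root) branch point.

Branch term (-19/6)*sqrt(1 - v/(-9)): its argument vanishes at v = -9, a square-root branch point, modulus 9.
The radius of convergence is the smallest modulus among the singular points: 9.


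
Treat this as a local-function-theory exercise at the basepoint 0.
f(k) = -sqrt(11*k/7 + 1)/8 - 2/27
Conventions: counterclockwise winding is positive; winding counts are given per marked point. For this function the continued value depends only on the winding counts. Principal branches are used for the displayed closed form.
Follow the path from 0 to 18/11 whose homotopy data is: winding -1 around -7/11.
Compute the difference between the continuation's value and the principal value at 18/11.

Continued minus principal equals (5/28)*sqrt(7).

The rational part is single-valued and drops out of the difference; each branch term changes only by its own monodromy.
(-1/8)*sqrt(1 - k/(-7/11)): winding -1 is odd, the square root flips sign, contributing -2*(-1/8)*sqrt(1 - (18/11)/(-7/11)) = -2*(-1/8)*sqrt(25/7) = (5/28)*sqrt(7).
Summing the contributions at k = 18/11 gives (5/28)*sqrt(7).


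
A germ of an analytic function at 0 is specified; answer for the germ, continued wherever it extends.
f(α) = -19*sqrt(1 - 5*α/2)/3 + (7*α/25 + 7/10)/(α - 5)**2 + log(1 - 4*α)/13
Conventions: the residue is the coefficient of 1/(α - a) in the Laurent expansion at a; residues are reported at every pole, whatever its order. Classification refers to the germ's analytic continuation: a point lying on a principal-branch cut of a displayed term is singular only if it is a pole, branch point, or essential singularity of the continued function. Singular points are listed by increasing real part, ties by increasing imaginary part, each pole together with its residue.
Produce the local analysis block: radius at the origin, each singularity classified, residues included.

Radius of convergence at 0: 1/4.
At 1/4: a logarithmic branch point.
At 2/5: an algebraic (square-root) branch point.
At 5: a pole of order 2; residue 7/25.

Denominator factor (α - 5)^2: pole of order 2 at 5, modulus 5.
Branch term (-19/3)*sqrt(1 - α/(2/5)): its argument vanishes at α = 2/5, a square-root branch point, modulus 2/5.
Branch term (1/13)*log(1 - α/(1/4)): its argument vanishes at α = 1/4, a logarithmic branch point, modulus 1/4.
The radius of convergence is the smallest modulus among the singular points: 1/4.
The branch terms are analytic at 5 and contribute nothing to the residue; only the rational part matters.
At the order-2 pole 5 set g(α) = (α - (5))^2*(rational part) = 7*α/25 + 7/10.
Order-2 pole: residue = g'(a); g'(5) = 7/25, so the residue is 7/25.
List the singular points by increasing real part (a conjugate pair: the negative imaginary part first).


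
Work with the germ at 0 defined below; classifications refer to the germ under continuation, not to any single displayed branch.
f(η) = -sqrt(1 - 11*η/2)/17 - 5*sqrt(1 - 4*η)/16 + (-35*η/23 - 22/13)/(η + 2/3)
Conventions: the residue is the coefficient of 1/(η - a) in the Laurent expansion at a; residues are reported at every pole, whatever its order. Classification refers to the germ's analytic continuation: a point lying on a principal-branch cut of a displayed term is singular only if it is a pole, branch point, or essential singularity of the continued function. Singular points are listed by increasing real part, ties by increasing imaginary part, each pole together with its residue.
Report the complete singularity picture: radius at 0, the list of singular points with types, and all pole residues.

Radius of convergence at 0: 2/11.
At -2/3: a pole of order 1; residue -608/897.
At 2/11: an algebraic (square-root) branch point.
At 1/4: an algebraic (square-root) branch point.

Denominator factor (η + 2/3): pole of order 1 at -2/3, modulus 2/3.
Branch term (-1/17)*sqrt(1 - η/(2/11)): its argument vanishes at η = 2/11, a square-root branch point, modulus 2/11.
Branch term (-5/16)*sqrt(1 - η/(1/4)): its argument vanishes at η = 1/4, a square-root branch point, modulus 1/4.
The radius of convergence is the smallest modulus among the singular points: 2/11.
The branch terms are analytic at -2/3 and contribute nothing to the residue; only the rational part matters.
At the order-1 pole -2/3 set g(η) = (η - (-2/3))*(rational part) = -35*η/23 - 22/13.
Simple pole: residue = g(a) at a = -2/3, which is -608/897.
List the singular points by increasing real part (a conjugate pair: the negative imaginary part first).


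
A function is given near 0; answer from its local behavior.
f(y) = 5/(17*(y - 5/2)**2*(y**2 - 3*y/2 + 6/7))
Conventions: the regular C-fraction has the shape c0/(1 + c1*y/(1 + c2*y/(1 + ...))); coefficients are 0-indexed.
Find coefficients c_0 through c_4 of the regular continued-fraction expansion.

The regular C-fraction coefficients are [14/255, -51/20, 818/765, -195332/312885, 4144770/19972697].

Taylor coefficients (expand at 0): a_0 = 14/255, a_1 = 7/50, a_2 = 31717/153000, a_3 = 653303/3060000, a_4 = 299803/2160000.
c0 = a_0 = 14/255. Peel one level at a time: if S = 1 + c*y/S' with S'(0) = 1, then c is the y-coefficient of S and S' = c*y/(S - 1).
S_1 = c0/f = 1 + (-51/20)*y + (409/150)*y^2 + ...; c1 = -51/20.
S_2 = c1*y/(S_1 - 1) = 1 + (818/765)*y + (390664/585225)*y^2 + ...; c2 = 818/765.
S_3 = c2*y/(S_2 - 1) = 1 + (-195332/312885)*y + (21672/167281)*y^2 + ...; c3 = -195332/312885.
S_4 = c3*y/(S_3 - 1) = 1 + (4144770/19972697)*y + ...; c4 = 4144770/19972697.
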